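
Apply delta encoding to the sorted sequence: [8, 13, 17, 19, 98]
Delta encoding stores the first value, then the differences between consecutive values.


First value: 8
Deltas:
  13 - 8 = 5
  17 - 13 = 4
  19 - 17 = 2
  98 - 19 = 79


Delta encoded: [8, 5, 4, 2, 79]


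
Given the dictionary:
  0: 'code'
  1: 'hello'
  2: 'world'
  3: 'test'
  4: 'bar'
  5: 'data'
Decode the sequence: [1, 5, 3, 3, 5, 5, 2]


Look up each index in the dictionary:
  1 -> 'hello'
  5 -> 'data'
  3 -> 'test'
  3 -> 'test'
  5 -> 'data'
  5 -> 'data'
  2 -> 'world'

Decoded: "hello data test test data data world"


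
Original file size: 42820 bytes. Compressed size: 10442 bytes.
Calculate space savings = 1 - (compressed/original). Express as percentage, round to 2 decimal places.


ratio = compressed/original = 10442/42820 = 0.243858
savings = 1 - ratio = 1 - 0.243858 = 0.756142
as a percentage: 0.756142 * 100 = 75.61%

Space savings = 1 - 10442/42820 = 75.61%


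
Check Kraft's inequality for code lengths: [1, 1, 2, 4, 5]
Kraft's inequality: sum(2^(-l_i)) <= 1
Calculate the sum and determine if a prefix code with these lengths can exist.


Sum = 2^(-1) + 2^(-1) + 2^(-2) + 2^(-4) + 2^(-5)
    = 0.5 + 0.5 + 0.25 + 0.0625 + 0.03125
    = 43/32 = 1.34375
Since 1.34375 > 1, Kraft's inequality is NOT satisfied.
A prefix code with these lengths CANNOT exist.

Kraft sum = 1.34375. Not satisfied.


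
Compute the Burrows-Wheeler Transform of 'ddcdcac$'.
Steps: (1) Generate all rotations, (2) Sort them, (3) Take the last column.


Rotations (sorted):
  0: $ddcdcac -> last char: c
  1: ac$ddcdc -> last char: c
  2: c$ddcdca -> last char: a
  3: cac$ddcd -> last char: d
  4: cdcac$dd -> last char: d
  5: dcac$ddc -> last char: c
  6: dcdcac$d -> last char: d
  7: ddcdcac$ -> last char: $


BWT = ccaddcd$


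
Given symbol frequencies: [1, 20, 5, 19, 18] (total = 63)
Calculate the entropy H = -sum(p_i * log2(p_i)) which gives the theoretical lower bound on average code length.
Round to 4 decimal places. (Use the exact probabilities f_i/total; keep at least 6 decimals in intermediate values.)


Per-symbol terms -p_i * log2(p_i) with p_i = f_i/63:
  p = 1/63 = 0.015873: log2(p) = -5.977280, -p*log2(p) = 0.094877
  p = 20/63 = 0.317460: log2(p) = -1.655352, -p*log2(p) = 0.525509
  p = 5/63 = 0.079365: log2(p) = -3.655352, -p*log2(p) = 0.290107
  p = 19/63 = 0.301587: log2(p) = -1.729352, -p*log2(p) = 0.521551
  p = 18/63 = 0.285714: log2(p) = -1.807355, -p*log2(p) = 0.516387
H = 0.094877 + 0.525509 + 0.290107 + 0.521551 + 0.516387 = 1.948431

H = 1.9484 bits/symbol


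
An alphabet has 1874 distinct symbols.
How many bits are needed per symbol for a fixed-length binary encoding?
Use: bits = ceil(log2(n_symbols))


log2(1874) = 10.8719
Bracket: 2^10 = 1024 < 1874 <= 2^11 = 2048
So ceil(log2(1874)) = 11

bits = ceil(log2(1874)) = ceil(10.8719) = 11 bits


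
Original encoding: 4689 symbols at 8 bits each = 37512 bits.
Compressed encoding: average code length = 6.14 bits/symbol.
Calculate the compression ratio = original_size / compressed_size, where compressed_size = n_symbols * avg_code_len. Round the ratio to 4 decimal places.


original_size = n_symbols * orig_bits = 4689 * 8 = 37512 bits
compressed_size = n_symbols * avg_code_len = 4689 * 6.14 = 28790.46 bits
ratio = original_size / compressed_size = 37512 / 28790.46 = 1.3029

Compression ratio = 1.3029


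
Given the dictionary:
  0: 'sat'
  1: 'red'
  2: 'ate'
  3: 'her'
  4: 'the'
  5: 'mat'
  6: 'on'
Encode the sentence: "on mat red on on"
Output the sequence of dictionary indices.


Look up each word in the dictionary:
  'on' -> 6
  'mat' -> 5
  'red' -> 1
  'on' -> 6
  'on' -> 6

Encoded: [6, 5, 1, 6, 6]


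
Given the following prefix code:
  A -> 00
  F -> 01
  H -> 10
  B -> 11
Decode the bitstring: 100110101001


Decoding step by step:
Bits 10 -> H
Bits 01 -> F
Bits 10 -> H
Bits 10 -> H
Bits 10 -> H
Bits 01 -> F


Decoded message: HFHHHF


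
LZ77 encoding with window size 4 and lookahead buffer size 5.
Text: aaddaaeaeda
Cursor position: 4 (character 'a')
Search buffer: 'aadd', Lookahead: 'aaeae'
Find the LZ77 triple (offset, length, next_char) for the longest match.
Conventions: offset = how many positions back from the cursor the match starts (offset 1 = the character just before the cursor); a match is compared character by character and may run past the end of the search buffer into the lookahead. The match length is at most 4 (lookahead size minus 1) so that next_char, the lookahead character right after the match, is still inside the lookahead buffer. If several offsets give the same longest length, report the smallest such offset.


Try each offset into the search buffer:
  offset=1 (pos 3, char 'd'): match length 0
  offset=2 (pos 2, char 'd'): match length 0
  offset=3 (pos 1, char 'a'): match length 1
  offset=4 (pos 0, char 'a'): match length 2
Longest match has length 2 at offset 4.
next_char = character at position 4 + 2 = 6 -> 'e'

Best match: offset=4, length=2 (matching 'aa' starting at position 0)
LZ77 triple: (4, 2, 'e')


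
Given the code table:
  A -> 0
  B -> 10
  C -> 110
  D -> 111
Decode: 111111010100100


Decoding:
111 -> D
111 -> D
0 -> A
10 -> B
10 -> B
0 -> A
10 -> B
0 -> A


Result: DDABBABA


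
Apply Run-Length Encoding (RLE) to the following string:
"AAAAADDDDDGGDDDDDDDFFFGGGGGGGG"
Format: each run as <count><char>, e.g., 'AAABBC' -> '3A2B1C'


Scanning runs left to right:
  i=0: run of 'A' x 5 -> '5A'
  i=5: run of 'D' x 5 -> '5D'
  i=10: run of 'G' x 2 -> '2G'
  i=12: run of 'D' x 7 -> '7D'
  i=19: run of 'F' x 3 -> '3F'
  i=22: run of 'G' x 8 -> '8G'

RLE = 5A5D2G7D3F8G


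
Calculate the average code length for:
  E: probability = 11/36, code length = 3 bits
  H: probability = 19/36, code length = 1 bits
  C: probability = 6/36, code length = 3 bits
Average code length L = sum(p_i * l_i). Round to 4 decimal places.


Weighted contributions p_i * l_i:
  E: (11/36) * 3 = 33/36
  H: (19/36) * 1 = 19/36
  C: (6/36) * 3 = 18/36
Sum = (33 + 19 + 18)/36 = 70/36

L = 70/36 = 1.9444 bits/symbol


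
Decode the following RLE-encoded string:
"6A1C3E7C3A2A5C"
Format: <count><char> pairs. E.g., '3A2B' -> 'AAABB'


Expanding each <count><char> pair:
  6A -> 'AAAAAA'
  1C -> 'C'
  3E -> 'EEE'
  7C -> 'CCCCCCC'
  3A -> 'AAA'
  2A -> 'AA'
  5C -> 'CCCCC'

Decoded = AAAAAACEEECCCCCCCAAAAACCCCC


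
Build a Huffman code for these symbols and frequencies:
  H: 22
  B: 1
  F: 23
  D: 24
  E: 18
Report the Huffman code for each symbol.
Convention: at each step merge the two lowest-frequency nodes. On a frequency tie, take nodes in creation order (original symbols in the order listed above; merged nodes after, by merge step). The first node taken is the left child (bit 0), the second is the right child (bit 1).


Huffman tree construction:
Step 1: Merge B(1) + E(18) = 19
Step 2: Merge (B+E)(19) + H(22) = 41
Step 3: Merge F(23) + D(24) = 47
Step 4: Merge ((B+E)+H)(41) + (F+D)(47) = 88
Read each symbol's code off the tree from the root (left child = 0, right child = 1).

Codes:
  H: 01 (length 2)
  B: 000 (length 3)
  F: 10 (length 2)
  D: 11 (length 2)
  E: 001 (length 3)
Average code length: 195/88 = 2.2159 bits/symbol


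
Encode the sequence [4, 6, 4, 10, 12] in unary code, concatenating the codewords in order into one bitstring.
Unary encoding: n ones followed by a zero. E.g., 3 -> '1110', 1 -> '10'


Encode each number as n ones followed by a terminating 0:
  4 -> 11110 (5 bits)
  6 -> 1111110 (7 bits)
  4 -> 11110 (5 bits)
  10 -> 11111111110 (11 bits)
  12 -> 1111111111110 (13 bits)
Total length = 5 + 7 + 5 + 11 + 13 = 41 bits.

Unary([4, 6, 4, 10, 12]) = 11110111111011110111111111101111111111110 (41 bits)


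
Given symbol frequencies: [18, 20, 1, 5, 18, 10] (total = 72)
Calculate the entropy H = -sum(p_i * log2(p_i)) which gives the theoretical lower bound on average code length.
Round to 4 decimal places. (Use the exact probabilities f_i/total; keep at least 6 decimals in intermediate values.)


Per-symbol terms -p_i * log2(p_i) with p_i = f_i/72:
  p = 18/72 = 0.250000: log2(p) = -2.000000, -p*log2(p) = 0.500000
  p = 20/72 = 0.277778: log2(p) = -1.847997, -p*log2(p) = 0.513332
  p = 1/72 = 0.013889: log2(p) = -6.169925, -p*log2(p) = 0.085693
  p = 5/72 = 0.069444: log2(p) = -3.847997, -p*log2(p) = 0.267222
  p = 18/72 = 0.250000: log2(p) = -2.000000, -p*log2(p) = 0.500000
  p = 10/72 = 0.138889: log2(p) = -2.847997, -p*log2(p) = 0.395555
H = 0.500000 + 0.513332 + 0.085693 + 0.267222 + 0.500000 + 0.395555 = 2.261802

H = 2.2618 bits/symbol


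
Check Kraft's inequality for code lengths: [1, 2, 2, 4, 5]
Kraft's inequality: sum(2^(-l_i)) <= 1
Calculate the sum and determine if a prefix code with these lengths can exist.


Sum = 2^(-1) + 2^(-2) + 2^(-2) + 2^(-4) + 2^(-5)
    = 0.5 + 0.25 + 0.25 + 0.0625 + 0.03125
    = 35/32 = 1.09375
Since 1.09375 > 1, Kraft's inequality is NOT satisfied.
A prefix code with these lengths CANNOT exist.

Kraft sum = 1.09375. Not satisfied.


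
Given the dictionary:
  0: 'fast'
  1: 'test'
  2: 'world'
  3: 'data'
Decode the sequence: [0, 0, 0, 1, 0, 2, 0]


Look up each index in the dictionary:
  0 -> 'fast'
  0 -> 'fast'
  0 -> 'fast'
  1 -> 'test'
  0 -> 'fast'
  2 -> 'world'
  0 -> 'fast'

Decoded: "fast fast fast test fast world fast"


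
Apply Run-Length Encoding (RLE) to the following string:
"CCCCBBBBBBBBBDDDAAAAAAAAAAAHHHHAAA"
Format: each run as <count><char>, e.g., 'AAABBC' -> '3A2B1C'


Scanning runs left to right:
  i=0: run of 'C' x 4 -> '4C'
  i=4: run of 'B' x 9 -> '9B'
  i=13: run of 'D' x 3 -> '3D'
  i=16: run of 'A' x 11 -> '11A'
  i=27: run of 'H' x 4 -> '4H'
  i=31: run of 'A' x 3 -> '3A'

RLE = 4C9B3D11A4H3A


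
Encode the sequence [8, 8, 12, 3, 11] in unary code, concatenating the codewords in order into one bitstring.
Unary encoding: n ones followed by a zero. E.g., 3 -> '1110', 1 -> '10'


Encode each number as n ones followed by a terminating 0:
  8 -> 111111110 (9 bits)
  8 -> 111111110 (9 bits)
  12 -> 1111111111110 (13 bits)
  3 -> 1110 (4 bits)
  11 -> 111111111110 (12 bits)
Total length = 9 + 9 + 13 + 4 + 12 = 47 bits.

Unary([8, 8, 12, 3, 11]) = 11111111011111111011111111111101110111111111110 (47 bits)


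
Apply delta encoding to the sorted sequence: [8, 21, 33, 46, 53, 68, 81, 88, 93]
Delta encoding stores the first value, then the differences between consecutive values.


First value: 8
Deltas:
  21 - 8 = 13
  33 - 21 = 12
  46 - 33 = 13
  53 - 46 = 7
  68 - 53 = 15
  81 - 68 = 13
  88 - 81 = 7
  93 - 88 = 5


Delta encoded: [8, 13, 12, 13, 7, 15, 13, 7, 5]


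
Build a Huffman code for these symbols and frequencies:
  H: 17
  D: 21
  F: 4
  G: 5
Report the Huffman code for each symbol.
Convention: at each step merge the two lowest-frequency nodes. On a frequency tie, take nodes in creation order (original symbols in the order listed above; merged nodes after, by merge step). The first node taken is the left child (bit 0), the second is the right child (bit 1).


Huffman tree construction:
Step 1: Merge F(4) + G(5) = 9
Step 2: Merge (F+G)(9) + H(17) = 26
Step 3: Merge D(21) + ((F+G)+H)(26) = 47
Read each symbol's code off the tree from the root (left child = 0, right child = 1).

Codes:
  H: 11 (length 2)
  D: 0 (length 1)
  F: 100 (length 3)
  G: 101 (length 3)
Average code length: 82/47 = 1.7447 bits/symbol


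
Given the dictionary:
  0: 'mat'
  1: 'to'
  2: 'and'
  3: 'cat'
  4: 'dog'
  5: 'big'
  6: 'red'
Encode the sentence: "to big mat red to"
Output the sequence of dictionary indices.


Look up each word in the dictionary:
  'to' -> 1
  'big' -> 5
  'mat' -> 0
  'red' -> 6
  'to' -> 1

Encoded: [1, 5, 0, 6, 1]


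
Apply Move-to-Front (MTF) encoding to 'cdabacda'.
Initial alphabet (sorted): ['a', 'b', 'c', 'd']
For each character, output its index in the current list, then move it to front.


MTF encoding:
'c': index 2 in ['a', 'b', 'c', 'd'] -> ['c', 'a', 'b', 'd']
'd': index 3 in ['c', 'a', 'b', 'd'] -> ['d', 'c', 'a', 'b']
'a': index 2 in ['d', 'c', 'a', 'b'] -> ['a', 'd', 'c', 'b']
'b': index 3 in ['a', 'd', 'c', 'b'] -> ['b', 'a', 'd', 'c']
'a': index 1 in ['b', 'a', 'd', 'c'] -> ['a', 'b', 'd', 'c']
'c': index 3 in ['a', 'b', 'd', 'c'] -> ['c', 'a', 'b', 'd']
'd': index 3 in ['c', 'a', 'b', 'd'] -> ['d', 'c', 'a', 'b']
'a': index 2 in ['d', 'c', 'a', 'b'] -> ['a', 'd', 'c', 'b']


Output: [2, 3, 2, 3, 1, 3, 3, 2]


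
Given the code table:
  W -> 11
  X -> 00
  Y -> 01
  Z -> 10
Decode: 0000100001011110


Decoding:
00 -> X
00 -> X
10 -> Z
00 -> X
01 -> Y
01 -> Y
11 -> W
10 -> Z


Result: XXZXYYWZ


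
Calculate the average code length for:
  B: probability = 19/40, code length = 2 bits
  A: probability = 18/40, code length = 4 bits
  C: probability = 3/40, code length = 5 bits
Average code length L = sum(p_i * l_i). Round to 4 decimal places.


Weighted contributions p_i * l_i:
  B: (19/40) * 2 = 38/40
  A: (18/40) * 4 = 72/40
  C: (3/40) * 5 = 15/40
Sum = (38 + 72 + 15)/40 = 125/40

L = 125/40 = 3.1250 bits/symbol


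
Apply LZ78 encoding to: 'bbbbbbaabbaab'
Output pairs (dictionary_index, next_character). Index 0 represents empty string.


LZ78 encoding steps:
Dictionary: {0: ''}
Step 1: w='' (idx 0), next='b' -> output (0, 'b'), add 'b' as idx 1
Step 2: w='b' (idx 1), next='b' -> output (1, 'b'), add 'bb' as idx 2
Step 3: w='bb' (idx 2), next='b' -> output (2, 'b'), add 'bbb' as idx 3
Step 4: w='' (idx 0), next='a' -> output (0, 'a'), add 'a' as idx 4
Step 5: w='a' (idx 4), next='b' -> output (4, 'b'), add 'ab' as idx 5
Step 6: w='b' (idx 1), next='a' -> output (1, 'a'), add 'ba' as idx 6
Step 7: w='ab' (idx 5), end of input -> output (5, '')


Encoded: [(0, 'b'), (1, 'b'), (2, 'b'), (0, 'a'), (4, 'b'), (1, 'a'), (5, '')]


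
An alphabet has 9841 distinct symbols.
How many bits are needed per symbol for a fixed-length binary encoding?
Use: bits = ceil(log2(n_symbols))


log2(9841) = 13.2646
Bracket: 2^13 = 8192 < 9841 <= 2^14 = 16384
So ceil(log2(9841)) = 14

bits = ceil(log2(9841)) = ceil(13.2646) = 14 bits


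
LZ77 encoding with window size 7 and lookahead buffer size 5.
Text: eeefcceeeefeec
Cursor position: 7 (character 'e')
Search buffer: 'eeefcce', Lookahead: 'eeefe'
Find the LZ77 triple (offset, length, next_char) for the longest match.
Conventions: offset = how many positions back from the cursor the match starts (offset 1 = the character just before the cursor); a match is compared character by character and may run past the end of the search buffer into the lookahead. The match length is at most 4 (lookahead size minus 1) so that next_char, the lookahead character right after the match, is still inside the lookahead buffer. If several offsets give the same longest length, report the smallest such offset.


Try each offset into the search buffer:
  offset=1 (pos 6, char 'e'): match length 3
  offset=2 (pos 5, char 'c'): match length 0
  offset=3 (pos 4, char 'c'): match length 0
  offset=4 (pos 3, char 'f'): match length 0
  offset=5 (pos 2, char 'e'): match length 1
  offset=6 (pos 1, char 'e'): match length 2
  offset=7 (pos 0, char 'e'): match length 4
Longest match has length 4 at offset 7.
next_char = character at position 7 + 4 = 11 -> 'e'

Best match: offset=7, length=4 (matching 'eeef' starting at position 0)
LZ77 triple: (7, 4, 'e')


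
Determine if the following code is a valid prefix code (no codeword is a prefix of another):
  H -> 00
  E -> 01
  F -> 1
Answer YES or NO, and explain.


Checking each pair (does one codeword prefix another?):
  H='00' vs E='01': no prefix
  H='00' vs F='1': no prefix
  E='01' vs H='00': no prefix
  E='01' vs F='1': no prefix
  F='1' vs H='00': no prefix
  F='1' vs E='01': no prefix
No violation found over all pairs.

YES -- this is a valid prefix code. No codeword is a prefix of any other codeword.


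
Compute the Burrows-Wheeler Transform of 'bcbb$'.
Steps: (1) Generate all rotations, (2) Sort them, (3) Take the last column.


Rotations (sorted):
  0: $bcbb -> last char: b
  1: b$bcb -> last char: b
  2: bb$bc -> last char: c
  3: bcbb$ -> last char: $
  4: cbb$b -> last char: b


BWT = bbc$b


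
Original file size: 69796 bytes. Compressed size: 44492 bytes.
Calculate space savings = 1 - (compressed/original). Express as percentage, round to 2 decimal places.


ratio = compressed/original = 44492/69796 = 0.637458
savings = 1 - ratio = 1 - 0.637458 = 0.362542
as a percentage: 0.362542 * 100 = 36.25%

Space savings = 1 - 44492/69796 = 36.25%


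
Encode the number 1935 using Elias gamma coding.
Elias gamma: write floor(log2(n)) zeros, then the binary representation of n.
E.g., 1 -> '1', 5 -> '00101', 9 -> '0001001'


num_bits = floor(log2(1935)) + 1 = 11
leading_zeros = num_bits - 1 = 10
binary(1935) = 11110001111

Elias gamma(1935) = '0000000000' + '11110001111' = 000000000011110001111 (21 bits)


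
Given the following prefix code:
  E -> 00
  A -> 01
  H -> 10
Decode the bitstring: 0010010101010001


Decoding step by step:
Bits 00 -> E
Bits 10 -> H
Bits 01 -> A
Bits 01 -> A
Bits 01 -> A
Bits 01 -> A
Bits 00 -> E
Bits 01 -> A


Decoded message: EHAAAAEA


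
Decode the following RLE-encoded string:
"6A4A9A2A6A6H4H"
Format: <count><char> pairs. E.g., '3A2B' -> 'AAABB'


Expanding each <count><char> pair:
  6A -> 'AAAAAA'
  4A -> 'AAAA'
  9A -> 'AAAAAAAAA'
  2A -> 'AA'
  6A -> 'AAAAAA'
  6H -> 'HHHHHH'
  4H -> 'HHHH'

Decoded = AAAAAAAAAAAAAAAAAAAAAAAAAAAHHHHHHHHHH


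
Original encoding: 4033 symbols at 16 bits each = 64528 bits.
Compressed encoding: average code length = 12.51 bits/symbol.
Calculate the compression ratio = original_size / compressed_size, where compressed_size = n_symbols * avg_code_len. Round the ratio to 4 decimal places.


original_size = n_symbols * orig_bits = 4033 * 16 = 64528 bits
compressed_size = n_symbols * avg_code_len = 4033 * 12.51 = 50452.83 bits
ratio = original_size / compressed_size = 64528 / 50452.83 = 1.279

Compression ratio = 1.279


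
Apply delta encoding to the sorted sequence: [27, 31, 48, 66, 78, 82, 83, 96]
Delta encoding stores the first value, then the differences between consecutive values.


First value: 27
Deltas:
  31 - 27 = 4
  48 - 31 = 17
  66 - 48 = 18
  78 - 66 = 12
  82 - 78 = 4
  83 - 82 = 1
  96 - 83 = 13


Delta encoded: [27, 4, 17, 18, 12, 4, 1, 13]


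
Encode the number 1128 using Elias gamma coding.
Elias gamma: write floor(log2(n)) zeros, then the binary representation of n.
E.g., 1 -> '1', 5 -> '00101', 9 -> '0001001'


num_bits = floor(log2(1128)) + 1 = 11
leading_zeros = num_bits - 1 = 10
binary(1128) = 10001101000

Elias gamma(1128) = '0000000000' + '10001101000' = 000000000010001101000 (21 bits)


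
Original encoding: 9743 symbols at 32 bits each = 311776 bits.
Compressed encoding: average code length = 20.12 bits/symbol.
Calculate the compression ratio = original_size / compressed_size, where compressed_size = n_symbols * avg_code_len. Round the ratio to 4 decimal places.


original_size = n_symbols * orig_bits = 9743 * 32 = 311776 bits
compressed_size = n_symbols * avg_code_len = 9743 * 20.12 = 196029.16 bits
ratio = original_size / compressed_size = 311776 / 196029.16 = 1.5905

Compression ratio = 1.5905


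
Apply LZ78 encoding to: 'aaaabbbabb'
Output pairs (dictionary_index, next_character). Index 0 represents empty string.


LZ78 encoding steps:
Dictionary: {0: ''}
Step 1: w='' (idx 0), next='a' -> output (0, 'a'), add 'a' as idx 1
Step 2: w='a' (idx 1), next='a' -> output (1, 'a'), add 'aa' as idx 2
Step 3: w='a' (idx 1), next='b' -> output (1, 'b'), add 'ab' as idx 3
Step 4: w='' (idx 0), next='b' -> output (0, 'b'), add 'b' as idx 4
Step 5: w='b' (idx 4), next='a' -> output (4, 'a'), add 'ba' as idx 5
Step 6: w='b' (idx 4), next='b' -> output (4, 'b'), add 'bb' as idx 6


Encoded: [(0, 'a'), (1, 'a'), (1, 'b'), (0, 'b'), (4, 'a'), (4, 'b')]


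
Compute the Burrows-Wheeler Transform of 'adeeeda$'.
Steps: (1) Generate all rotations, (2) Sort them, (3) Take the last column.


Rotations (sorted):
  0: $adeeeda -> last char: a
  1: a$adeeed -> last char: d
  2: adeeeda$ -> last char: $
  3: da$adeee -> last char: e
  4: deeeda$a -> last char: a
  5: eda$adee -> last char: e
  6: eeda$ade -> last char: e
  7: eeeda$ad -> last char: d


BWT = ad$eaeed


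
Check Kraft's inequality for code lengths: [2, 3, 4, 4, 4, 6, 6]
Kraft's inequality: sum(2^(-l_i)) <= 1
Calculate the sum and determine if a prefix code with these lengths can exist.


Sum = 2^(-2) + 2^(-3) + 2^(-4) + 2^(-4) + 2^(-4) + 2^(-6) + 2^(-6)
    = 0.25 + 0.125 + 0.0625 + 0.0625 + 0.0625 + 0.015625 + 0.015625
    = 38/64 = 0.59375
Since 0.59375 <= 1, Kraft's inequality IS satisfied.
A prefix code with these lengths CAN exist.

Kraft sum = 0.59375. Satisfied.


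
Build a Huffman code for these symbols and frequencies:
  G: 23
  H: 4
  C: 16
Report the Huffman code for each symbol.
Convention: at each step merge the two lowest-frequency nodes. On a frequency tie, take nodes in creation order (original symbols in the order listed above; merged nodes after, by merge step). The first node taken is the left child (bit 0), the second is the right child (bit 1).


Huffman tree construction:
Step 1: Merge H(4) + C(16) = 20
Step 2: Merge (H+C)(20) + G(23) = 43
Read each symbol's code off the tree from the root (left child = 0, right child = 1).

Codes:
  G: 1 (length 1)
  H: 00 (length 2)
  C: 01 (length 2)
Average code length: 63/43 = 1.4651 bits/symbol


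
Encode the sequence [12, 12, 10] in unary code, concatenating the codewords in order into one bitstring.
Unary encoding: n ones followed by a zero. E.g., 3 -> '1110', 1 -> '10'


Encode each number as n ones followed by a terminating 0:
  12 -> 1111111111110 (13 bits)
  12 -> 1111111111110 (13 bits)
  10 -> 11111111110 (11 bits)
Total length = 13 + 13 + 11 = 37 bits.

Unary([12, 12, 10]) = 1111111111110111111111111011111111110 (37 bits)


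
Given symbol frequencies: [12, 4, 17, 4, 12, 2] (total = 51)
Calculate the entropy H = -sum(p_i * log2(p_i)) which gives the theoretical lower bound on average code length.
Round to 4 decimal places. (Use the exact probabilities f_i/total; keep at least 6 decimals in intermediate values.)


Per-symbol terms -p_i * log2(p_i) with p_i = f_i/51:
  p = 12/51 = 0.235294: log2(p) = -2.087463, -p*log2(p) = 0.491168
  p = 4/51 = 0.078431: log2(p) = -3.672425, -p*log2(p) = 0.288033
  p = 17/51 = 0.333333: log2(p) = -1.584963, -p*log2(p) = 0.528321
  p = 4/51 = 0.078431: log2(p) = -3.672425, -p*log2(p) = 0.288033
  p = 12/51 = 0.235294: log2(p) = -2.087463, -p*log2(p) = 0.491168
  p = 2/51 = 0.039216: log2(p) = -4.672425, -p*log2(p) = 0.183232
H = 0.491168 + 0.288033 + 0.528321 + 0.288033 + 0.491168 + 0.183232 = 2.269955

H = 2.27 bits/symbol


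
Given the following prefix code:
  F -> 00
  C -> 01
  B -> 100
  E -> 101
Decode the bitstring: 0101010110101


Decoding step by step:
Bits 01 -> C
Bits 01 -> C
Bits 01 -> C
Bits 01 -> C
Bits 101 -> E
Bits 01 -> C


Decoded message: CCCCEC


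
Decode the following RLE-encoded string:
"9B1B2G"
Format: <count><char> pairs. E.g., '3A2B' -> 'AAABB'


Expanding each <count><char> pair:
  9B -> 'BBBBBBBBB'
  1B -> 'B'
  2G -> 'GG'

Decoded = BBBBBBBBBBGG


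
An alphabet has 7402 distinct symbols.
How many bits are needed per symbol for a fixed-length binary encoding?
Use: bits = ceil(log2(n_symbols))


log2(7402) = 12.8537
Bracket: 2^12 = 4096 < 7402 <= 2^13 = 8192
So ceil(log2(7402)) = 13

bits = ceil(log2(7402)) = ceil(12.8537) = 13 bits


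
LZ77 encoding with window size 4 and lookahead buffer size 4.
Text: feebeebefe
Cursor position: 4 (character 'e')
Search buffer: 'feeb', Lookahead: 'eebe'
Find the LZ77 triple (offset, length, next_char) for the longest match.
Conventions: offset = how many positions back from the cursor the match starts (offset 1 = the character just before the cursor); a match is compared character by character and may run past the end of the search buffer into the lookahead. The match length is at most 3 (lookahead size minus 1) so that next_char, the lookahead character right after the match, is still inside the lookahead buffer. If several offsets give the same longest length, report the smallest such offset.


Try each offset into the search buffer:
  offset=1 (pos 3, char 'b'): match length 0
  offset=2 (pos 2, char 'e'): match length 1
  offset=3 (pos 1, char 'e'): match length 3
  offset=4 (pos 0, char 'f'): match length 0
Longest match has length 3 at offset 3.
next_char = character at position 4 + 3 = 7 -> 'e'

Best match: offset=3, length=3 (matching 'eeb' starting at position 1)
LZ77 triple: (3, 3, 'e')


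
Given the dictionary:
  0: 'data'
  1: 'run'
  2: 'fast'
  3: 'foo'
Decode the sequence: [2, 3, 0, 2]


Look up each index in the dictionary:
  2 -> 'fast'
  3 -> 'foo'
  0 -> 'data'
  2 -> 'fast'

Decoded: "fast foo data fast"


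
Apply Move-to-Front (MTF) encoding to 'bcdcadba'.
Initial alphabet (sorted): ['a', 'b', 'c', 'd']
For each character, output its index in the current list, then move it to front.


MTF encoding:
'b': index 1 in ['a', 'b', 'c', 'd'] -> ['b', 'a', 'c', 'd']
'c': index 2 in ['b', 'a', 'c', 'd'] -> ['c', 'b', 'a', 'd']
'd': index 3 in ['c', 'b', 'a', 'd'] -> ['d', 'c', 'b', 'a']
'c': index 1 in ['d', 'c', 'b', 'a'] -> ['c', 'd', 'b', 'a']
'a': index 3 in ['c', 'd', 'b', 'a'] -> ['a', 'c', 'd', 'b']
'd': index 2 in ['a', 'c', 'd', 'b'] -> ['d', 'a', 'c', 'b']
'b': index 3 in ['d', 'a', 'c', 'b'] -> ['b', 'd', 'a', 'c']
'a': index 2 in ['b', 'd', 'a', 'c'] -> ['a', 'b', 'd', 'c']


Output: [1, 2, 3, 1, 3, 2, 3, 2]


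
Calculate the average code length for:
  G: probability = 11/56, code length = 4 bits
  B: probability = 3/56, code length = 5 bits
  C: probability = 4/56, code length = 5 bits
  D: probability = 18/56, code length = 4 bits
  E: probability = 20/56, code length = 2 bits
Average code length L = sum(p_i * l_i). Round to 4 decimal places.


Weighted contributions p_i * l_i:
  G: (11/56) * 4 = 44/56
  B: (3/56) * 5 = 15/56
  C: (4/56) * 5 = 20/56
  D: (18/56) * 4 = 72/56
  E: (20/56) * 2 = 40/56
Sum = (44 + 15 + 20 + 72 + 40)/56 = 191/56

L = 191/56 = 3.4107 bits/symbol


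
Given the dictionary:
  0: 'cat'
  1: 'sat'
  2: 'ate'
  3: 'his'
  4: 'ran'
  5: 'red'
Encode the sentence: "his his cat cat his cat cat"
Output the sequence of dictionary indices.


Look up each word in the dictionary:
  'his' -> 3
  'his' -> 3
  'cat' -> 0
  'cat' -> 0
  'his' -> 3
  'cat' -> 0
  'cat' -> 0

Encoded: [3, 3, 0, 0, 3, 0, 0]


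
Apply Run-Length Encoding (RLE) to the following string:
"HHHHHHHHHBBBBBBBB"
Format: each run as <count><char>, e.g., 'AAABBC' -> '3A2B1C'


Scanning runs left to right:
  i=0: run of 'H' x 9 -> '9H'
  i=9: run of 'B' x 8 -> '8B'

RLE = 9H8B


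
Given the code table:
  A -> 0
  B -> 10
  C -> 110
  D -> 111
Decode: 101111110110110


Decoding:
10 -> B
111 -> D
111 -> D
0 -> A
110 -> C
110 -> C


Result: BDDACC


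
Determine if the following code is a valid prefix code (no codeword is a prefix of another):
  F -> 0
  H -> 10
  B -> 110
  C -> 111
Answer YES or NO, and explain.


Checking each pair (does one codeword prefix another?):
  F='0' vs H='10': no prefix
  F='0' vs B='110': no prefix
  F='0' vs C='111': no prefix
  H='10' vs F='0': no prefix
  H='10' vs B='110': no prefix
  H='10' vs C='111': no prefix
  B='110' vs F='0': no prefix
  B='110' vs H='10': no prefix
  B='110' vs C='111': no prefix
  C='111' vs F='0': no prefix
  C='111' vs H='10': no prefix
  C='111' vs B='110': no prefix
No violation found over all pairs.

YES -- this is a valid prefix code. No codeword is a prefix of any other codeword.


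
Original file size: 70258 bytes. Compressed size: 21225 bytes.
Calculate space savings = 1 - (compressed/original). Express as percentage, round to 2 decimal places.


ratio = compressed/original = 21225/70258 = 0.302101
savings = 1 - ratio = 1 - 0.302101 = 0.697899
as a percentage: 0.697899 * 100 = 69.79%

Space savings = 1 - 21225/70258 = 69.79%


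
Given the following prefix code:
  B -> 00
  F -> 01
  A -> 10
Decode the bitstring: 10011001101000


Decoding step by step:
Bits 10 -> A
Bits 01 -> F
Bits 10 -> A
Bits 01 -> F
Bits 10 -> A
Bits 10 -> A
Bits 00 -> B


Decoded message: AFAFAAB


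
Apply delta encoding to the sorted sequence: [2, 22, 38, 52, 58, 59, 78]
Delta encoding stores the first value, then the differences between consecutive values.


First value: 2
Deltas:
  22 - 2 = 20
  38 - 22 = 16
  52 - 38 = 14
  58 - 52 = 6
  59 - 58 = 1
  78 - 59 = 19


Delta encoded: [2, 20, 16, 14, 6, 1, 19]


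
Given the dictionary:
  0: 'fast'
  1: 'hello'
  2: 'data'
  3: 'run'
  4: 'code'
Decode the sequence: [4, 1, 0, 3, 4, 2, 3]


Look up each index in the dictionary:
  4 -> 'code'
  1 -> 'hello'
  0 -> 'fast'
  3 -> 'run'
  4 -> 'code'
  2 -> 'data'
  3 -> 'run'

Decoded: "code hello fast run code data run"


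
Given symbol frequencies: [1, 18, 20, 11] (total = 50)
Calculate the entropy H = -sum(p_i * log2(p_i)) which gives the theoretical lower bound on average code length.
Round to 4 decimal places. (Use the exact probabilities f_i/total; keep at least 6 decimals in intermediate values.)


Per-symbol terms -p_i * log2(p_i) with p_i = f_i/50:
  p = 1/50 = 0.020000: log2(p) = -5.643856, -p*log2(p) = 0.112877
  p = 18/50 = 0.360000: log2(p) = -1.473931, -p*log2(p) = 0.530615
  p = 20/50 = 0.400000: log2(p) = -1.321928, -p*log2(p) = 0.528771
  p = 11/50 = 0.220000: log2(p) = -2.184425, -p*log2(p) = 0.480573
H = 0.112877 + 0.530615 + 0.528771 + 0.480573 = 1.652836

H = 1.6528 bits/symbol


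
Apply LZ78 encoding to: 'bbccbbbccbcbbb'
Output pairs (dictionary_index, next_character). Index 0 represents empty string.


LZ78 encoding steps:
Dictionary: {0: ''}
Step 1: w='' (idx 0), next='b' -> output (0, 'b'), add 'b' as idx 1
Step 2: w='b' (idx 1), next='c' -> output (1, 'c'), add 'bc' as idx 2
Step 3: w='' (idx 0), next='c' -> output (0, 'c'), add 'c' as idx 3
Step 4: w='b' (idx 1), next='b' -> output (1, 'b'), add 'bb' as idx 4
Step 5: w='bc' (idx 2), next='c' -> output (2, 'c'), add 'bcc' as idx 5
Step 6: w='bc' (idx 2), next='b' -> output (2, 'b'), add 'bcb' as idx 6
Step 7: w='bb' (idx 4), end of input -> output (4, '')


Encoded: [(0, 'b'), (1, 'c'), (0, 'c'), (1, 'b'), (2, 'c'), (2, 'b'), (4, '')]


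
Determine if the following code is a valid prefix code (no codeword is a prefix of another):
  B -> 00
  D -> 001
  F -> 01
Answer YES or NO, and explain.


Checking each pair (does one codeword prefix another?):
  B='00' vs D='001': prefix -- VIOLATION

NO -- this is NOT a valid prefix code. B (00) is a prefix of D (001).


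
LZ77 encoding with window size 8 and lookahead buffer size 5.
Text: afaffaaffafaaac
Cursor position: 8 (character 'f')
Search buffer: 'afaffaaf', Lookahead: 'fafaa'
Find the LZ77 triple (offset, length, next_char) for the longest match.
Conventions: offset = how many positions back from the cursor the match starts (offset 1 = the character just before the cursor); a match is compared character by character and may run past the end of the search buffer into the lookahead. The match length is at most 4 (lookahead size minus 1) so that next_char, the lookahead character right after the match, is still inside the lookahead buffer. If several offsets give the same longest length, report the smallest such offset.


Try each offset into the search buffer:
  offset=1 (pos 7, char 'f'): match length 1
  offset=2 (pos 6, char 'a'): match length 0
  offset=3 (pos 5, char 'a'): match length 0
  offset=4 (pos 4, char 'f'): match length 2
  offset=5 (pos 3, char 'f'): match length 1
  offset=6 (pos 2, char 'a'): match length 0
  offset=7 (pos 1, char 'f'): match length 3
  offset=8 (pos 0, char 'a'): match length 0
Longest match has length 3 at offset 7.
next_char = character at position 8 + 3 = 11 -> 'a'

Best match: offset=7, length=3 (matching 'faf' starting at position 1)
LZ77 triple: (7, 3, 'a')


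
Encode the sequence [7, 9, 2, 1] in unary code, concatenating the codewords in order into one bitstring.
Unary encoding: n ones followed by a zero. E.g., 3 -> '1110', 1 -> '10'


Encode each number as n ones followed by a terminating 0:
  7 -> 11111110 (8 bits)
  9 -> 1111111110 (10 bits)
  2 -> 110 (3 bits)
  1 -> 10 (2 bits)
Total length = 8 + 10 + 3 + 2 = 23 bits.

Unary([7, 9, 2, 1]) = 11111110111111111011010 (23 bits)


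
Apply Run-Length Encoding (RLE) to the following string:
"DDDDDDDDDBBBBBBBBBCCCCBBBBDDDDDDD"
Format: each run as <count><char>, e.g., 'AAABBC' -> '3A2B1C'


Scanning runs left to right:
  i=0: run of 'D' x 9 -> '9D'
  i=9: run of 'B' x 9 -> '9B'
  i=18: run of 'C' x 4 -> '4C'
  i=22: run of 'B' x 4 -> '4B'
  i=26: run of 'D' x 7 -> '7D'

RLE = 9D9B4C4B7D


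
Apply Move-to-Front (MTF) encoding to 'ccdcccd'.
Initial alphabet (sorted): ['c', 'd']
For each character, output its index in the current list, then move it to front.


MTF encoding:
'c': index 0 in ['c', 'd'] -> ['c', 'd']
'c': index 0 in ['c', 'd'] -> ['c', 'd']
'd': index 1 in ['c', 'd'] -> ['d', 'c']
'c': index 1 in ['d', 'c'] -> ['c', 'd']
'c': index 0 in ['c', 'd'] -> ['c', 'd']
'c': index 0 in ['c', 'd'] -> ['c', 'd']
'd': index 1 in ['c', 'd'] -> ['d', 'c']


Output: [0, 0, 1, 1, 0, 0, 1]


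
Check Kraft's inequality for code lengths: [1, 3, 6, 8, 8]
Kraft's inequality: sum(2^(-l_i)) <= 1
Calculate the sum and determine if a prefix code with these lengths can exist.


Sum = 2^(-1) + 2^(-3) + 2^(-6) + 2^(-8) + 2^(-8)
    = 0.5 + 0.125 + 0.015625 + 0.00390625 + 0.00390625
    = 166/256 = 0.6484375
Since 0.6484375 <= 1, Kraft's inequality IS satisfied.
A prefix code with these lengths CAN exist.

Kraft sum = 0.6484375. Satisfied.


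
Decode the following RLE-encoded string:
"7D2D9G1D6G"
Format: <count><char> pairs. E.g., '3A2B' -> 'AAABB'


Expanding each <count><char> pair:
  7D -> 'DDDDDDD'
  2D -> 'DD'
  9G -> 'GGGGGGGGG'
  1D -> 'D'
  6G -> 'GGGGGG'

Decoded = DDDDDDDDDGGGGGGGGGDGGGGGG


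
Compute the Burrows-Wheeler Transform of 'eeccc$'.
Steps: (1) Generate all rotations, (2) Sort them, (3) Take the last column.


Rotations (sorted):
  0: $eeccc -> last char: c
  1: c$eecc -> last char: c
  2: cc$eec -> last char: c
  3: ccc$ee -> last char: e
  4: eccc$e -> last char: e
  5: eeccc$ -> last char: $


BWT = cccee$


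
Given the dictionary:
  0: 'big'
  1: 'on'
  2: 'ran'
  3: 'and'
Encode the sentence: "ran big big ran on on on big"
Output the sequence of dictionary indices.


Look up each word in the dictionary:
  'ran' -> 2
  'big' -> 0
  'big' -> 0
  'ran' -> 2
  'on' -> 1
  'on' -> 1
  'on' -> 1
  'big' -> 0

Encoded: [2, 0, 0, 2, 1, 1, 1, 0]


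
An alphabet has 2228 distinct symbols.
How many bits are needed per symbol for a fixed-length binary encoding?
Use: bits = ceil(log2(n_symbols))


log2(2228) = 11.1215
Bracket: 2^11 = 2048 < 2228 <= 2^12 = 4096
So ceil(log2(2228)) = 12

bits = ceil(log2(2228)) = ceil(11.1215) = 12 bits


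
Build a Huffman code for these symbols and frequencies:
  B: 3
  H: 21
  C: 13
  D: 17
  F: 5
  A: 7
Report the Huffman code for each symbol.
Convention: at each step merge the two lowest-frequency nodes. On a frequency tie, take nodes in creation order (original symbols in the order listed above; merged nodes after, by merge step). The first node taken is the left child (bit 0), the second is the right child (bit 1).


Huffman tree construction:
Step 1: Merge B(3) + F(5) = 8
Step 2: Merge A(7) + (B+F)(8) = 15
Step 3: Merge C(13) + (A+(B+F))(15) = 28
Step 4: Merge D(17) + H(21) = 38
Step 5: Merge (C+(A+(B+F)))(28) + (D+H)(38) = 66
Read each symbol's code off the tree from the root (left child = 0, right child = 1).

Codes:
  B: 0110 (length 4)
  H: 11 (length 2)
  C: 00 (length 2)
  D: 10 (length 2)
  F: 0111 (length 4)
  A: 010 (length 3)
Average code length: 155/66 = 2.3485 bits/symbol


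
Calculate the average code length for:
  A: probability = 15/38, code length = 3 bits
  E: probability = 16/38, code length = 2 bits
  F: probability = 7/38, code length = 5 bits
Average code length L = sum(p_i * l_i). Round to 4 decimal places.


Weighted contributions p_i * l_i:
  A: (15/38) * 3 = 45/38
  E: (16/38) * 2 = 32/38
  F: (7/38) * 5 = 35/38
Sum = (45 + 32 + 35)/38 = 112/38

L = 112/38 = 2.9474 bits/symbol


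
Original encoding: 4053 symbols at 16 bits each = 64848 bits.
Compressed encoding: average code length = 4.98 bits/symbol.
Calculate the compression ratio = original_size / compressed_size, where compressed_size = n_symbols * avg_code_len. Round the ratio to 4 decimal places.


original_size = n_symbols * orig_bits = 4053 * 16 = 64848 bits
compressed_size = n_symbols * avg_code_len = 4053 * 4.98 = 20183.94 bits
ratio = original_size / compressed_size = 64848 / 20183.94 = 3.2129

Compression ratio = 3.2129


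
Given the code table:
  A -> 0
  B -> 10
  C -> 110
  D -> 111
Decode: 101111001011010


Decoding:
10 -> B
111 -> D
10 -> B
0 -> A
10 -> B
110 -> C
10 -> B


Result: BDBABCB


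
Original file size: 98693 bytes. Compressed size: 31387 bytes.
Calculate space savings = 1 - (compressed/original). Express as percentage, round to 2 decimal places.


ratio = compressed/original = 31387/98693 = 0.318027
savings = 1 - ratio = 1 - 0.318027 = 0.681973
as a percentage: 0.681973 * 100 = 68.2%

Space savings = 1 - 31387/98693 = 68.2%


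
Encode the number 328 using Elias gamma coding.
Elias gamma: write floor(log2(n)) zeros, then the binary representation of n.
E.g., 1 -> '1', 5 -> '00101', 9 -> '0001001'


num_bits = floor(log2(328)) + 1 = 9
leading_zeros = num_bits - 1 = 8
binary(328) = 101001000

Elias gamma(328) = '00000000' + '101001000' = 00000000101001000 (17 bits)


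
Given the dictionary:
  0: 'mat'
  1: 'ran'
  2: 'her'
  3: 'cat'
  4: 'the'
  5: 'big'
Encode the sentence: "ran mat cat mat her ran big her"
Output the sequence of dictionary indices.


Look up each word in the dictionary:
  'ran' -> 1
  'mat' -> 0
  'cat' -> 3
  'mat' -> 0
  'her' -> 2
  'ran' -> 1
  'big' -> 5
  'her' -> 2

Encoded: [1, 0, 3, 0, 2, 1, 5, 2]


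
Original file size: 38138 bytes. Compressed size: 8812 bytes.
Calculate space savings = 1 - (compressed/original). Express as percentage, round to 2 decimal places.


ratio = compressed/original = 8812/38138 = 0.231056
savings = 1 - ratio = 1 - 0.231056 = 0.768944
as a percentage: 0.768944 * 100 = 76.89%

Space savings = 1 - 8812/38138 = 76.89%


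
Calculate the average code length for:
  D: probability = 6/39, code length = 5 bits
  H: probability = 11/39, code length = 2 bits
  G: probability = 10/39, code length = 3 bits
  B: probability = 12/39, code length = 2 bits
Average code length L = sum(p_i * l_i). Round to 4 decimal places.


Weighted contributions p_i * l_i:
  D: (6/39) * 5 = 30/39
  H: (11/39) * 2 = 22/39
  G: (10/39) * 3 = 30/39
  B: (12/39) * 2 = 24/39
Sum = (30 + 22 + 30 + 24)/39 = 106/39

L = 106/39 = 2.7179 bits/symbol


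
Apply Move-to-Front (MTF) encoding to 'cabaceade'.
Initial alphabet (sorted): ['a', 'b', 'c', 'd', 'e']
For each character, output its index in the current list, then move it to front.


MTF encoding:
'c': index 2 in ['a', 'b', 'c', 'd', 'e'] -> ['c', 'a', 'b', 'd', 'e']
'a': index 1 in ['c', 'a', 'b', 'd', 'e'] -> ['a', 'c', 'b', 'd', 'e']
'b': index 2 in ['a', 'c', 'b', 'd', 'e'] -> ['b', 'a', 'c', 'd', 'e']
'a': index 1 in ['b', 'a', 'c', 'd', 'e'] -> ['a', 'b', 'c', 'd', 'e']
'c': index 2 in ['a', 'b', 'c', 'd', 'e'] -> ['c', 'a', 'b', 'd', 'e']
'e': index 4 in ['c', 'a', 'b', 'd', 'e'] -> ['e', 'c', 'a', 'b', 'd']
'a': index 2 in ['e', 'c', 'a', 'b', 'd'] -> ['a', 'e', 'c', 'b', 'd']
'd': index 4 in ['a', 'e', 'c', 'b', 'd'] -> ['d', 'a', 'e', 'c', 'b']
'e': index 2 in ['d', 'a', 'e', 'c', 'b'] -> ['e', 'd', 'a', 'c', 'b']


Output: [2, 1, 2, 1, 2, 4, 2, 4, 2]


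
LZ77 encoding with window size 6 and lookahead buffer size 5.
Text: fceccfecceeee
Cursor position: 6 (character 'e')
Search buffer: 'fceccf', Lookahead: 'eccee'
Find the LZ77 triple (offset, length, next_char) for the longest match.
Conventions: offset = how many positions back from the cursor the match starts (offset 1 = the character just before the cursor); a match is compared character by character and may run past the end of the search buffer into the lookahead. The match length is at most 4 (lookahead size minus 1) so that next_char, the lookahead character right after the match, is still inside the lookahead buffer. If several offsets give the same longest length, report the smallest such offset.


Try each offset into the search buffer:
  offset=1 (pos 5, char 'f'): match length 0
  offset=2 (pos 4, char 'c'): match length 0
  offset=3 (pos 3, char 'c'): match length 0
  offset=4 (pos 2, char 'e'): match length 3
  offset=5 (pos 1, char 'c'): match length 0
  offset=6 (pos 0, char 'f'): match length 0
Longest match has length 3 at offset 4.
next_char = character at position 6 + 3 = 9 -> 'e'

Best match: offset=4, length=3 (matching 'ecc' starting at position 2)
LZ77 triple: (4, 3, 'e')
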